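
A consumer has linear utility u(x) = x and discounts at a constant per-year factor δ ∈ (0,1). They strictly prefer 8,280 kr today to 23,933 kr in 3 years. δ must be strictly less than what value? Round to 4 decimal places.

Under u(x) = x this choice says 8280 > δ^3·23933.
Dividing by 23933: δ^3 < 0.34597. Both sides are positive, so the cube root keeps the direction.
δ < (8280/23933)^(1/3) ≈ 0.7020.

δ < 0.7020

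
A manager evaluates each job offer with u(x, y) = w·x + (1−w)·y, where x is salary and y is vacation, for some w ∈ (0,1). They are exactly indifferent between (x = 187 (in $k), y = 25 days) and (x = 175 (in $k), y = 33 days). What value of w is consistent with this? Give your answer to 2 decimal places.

u(187,25) = u(175,33) means w·187 + (1−w)·25 = w·175 + (1−w)·33.
Collecting terms: w·12 = (1−w)·8.
Hence w = 8/(12+8) = 8/20 = 0.40.

w = 0.40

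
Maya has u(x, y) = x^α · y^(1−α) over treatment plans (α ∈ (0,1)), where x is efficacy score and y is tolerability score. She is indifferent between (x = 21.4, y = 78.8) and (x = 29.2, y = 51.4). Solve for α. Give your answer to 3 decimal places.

α ≈ 0.579

Indifference: 21.4^α · 78.8^(1−α) = 29.2^α · 51.4^(1−α).
(21.4/29.2)^α = (51.4/78.8)^(1−α); take logs: α·ln(21.4/29.2) = (1−α)·ln(51.4/78.8), i.e. α·-0.310778 = (1−α)·-0.427275.
Thus α·(-0.738053) = -0.427275, so α = -0.427275/-0.738053 ≈ 0.579.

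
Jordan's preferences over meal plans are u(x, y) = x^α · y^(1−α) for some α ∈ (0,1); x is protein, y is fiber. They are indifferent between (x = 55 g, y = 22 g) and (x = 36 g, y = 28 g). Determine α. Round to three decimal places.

The Cobb–Douglas utilities coincide, so 55^α·22^(1−α) = 36^α·28^(1−α).
(55/36)^α = (28/22)^(1−α); take logs: α·ln(55/36) = (1−α)·ln(28/22), i.e. α·0.423814 = (1−α)·0.241162.
So α/(1−α) = (0.241162)/(0.423814) = 0.569028, and α = 0.569028/1.569028 ≈ 0.363.

α ≈ 0.363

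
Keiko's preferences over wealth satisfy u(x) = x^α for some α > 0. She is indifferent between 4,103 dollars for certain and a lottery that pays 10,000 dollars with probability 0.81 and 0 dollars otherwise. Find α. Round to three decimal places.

α ≈ 0.237

The lottery's expected utility is 0.81·u(10000) + 0.19·u(0) = 0.81·10000^α (since u(0) = 0 for α > 0).
Equating: 4103^α = 0.81·10000^α, i.e. 0.4103^α = 0.81.
Taking logs: α·ln(4103/10000) = ln(0.81), so α = -0.210721 / -0.890867 ≈ 0.237.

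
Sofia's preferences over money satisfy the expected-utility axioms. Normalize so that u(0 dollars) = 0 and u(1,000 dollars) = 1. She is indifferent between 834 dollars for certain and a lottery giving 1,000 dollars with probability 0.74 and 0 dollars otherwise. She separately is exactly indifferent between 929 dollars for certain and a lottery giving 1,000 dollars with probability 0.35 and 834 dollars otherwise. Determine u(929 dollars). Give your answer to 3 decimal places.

From the first indifference, u(834 dollars) = 0.74·u(1,000 dollars) + 0.26·u(0 dollars) = 0.74·1 + 0.26·0 = 0.74.
The second indifference gives u(929 dollars) = 0.35·u(1,000 dollars) + 0.65·u(834 dollars) = 0.35·1.00 + 0.65·0.74 = 0.8310.

0.831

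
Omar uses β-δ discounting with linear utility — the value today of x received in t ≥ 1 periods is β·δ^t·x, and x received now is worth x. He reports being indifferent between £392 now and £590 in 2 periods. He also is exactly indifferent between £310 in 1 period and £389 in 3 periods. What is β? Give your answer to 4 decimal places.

β ≈ 0.8337

Both payoffs in the second observation are in the future, so β drops out: δ^1·310 = δ^3·389 ⇒ δ^2 = 310/389 = 0.79692, so δ = 0.89270.
Now use the now-vs-future pair: 392 = β·δ^2·590 gives β = 392/(0.79692·590) ≈ 0.8337.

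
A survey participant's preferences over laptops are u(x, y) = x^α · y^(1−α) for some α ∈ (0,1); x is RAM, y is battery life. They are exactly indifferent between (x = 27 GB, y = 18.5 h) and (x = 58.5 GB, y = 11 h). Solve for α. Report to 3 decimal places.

The Cobb–Douglas utilities coincide, so 27^α·18.5^(1−α) = 58.5^α·11^(1−α).
Rearrange to (27/58.5)^α = (11/18.5)^(1−α) and take logs: α·-0.773190 = (1−α)·-0.519875.
Thus α·(-1.293065) = -0.519875, so α = -0.519875/-1.293065 ≈ 0.402.

α ≈ 0.402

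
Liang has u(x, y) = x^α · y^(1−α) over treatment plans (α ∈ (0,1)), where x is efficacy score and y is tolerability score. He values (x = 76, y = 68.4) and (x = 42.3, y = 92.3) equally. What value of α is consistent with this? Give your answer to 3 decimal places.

α ≈ 0.338

The Cobb–Douglas utilities coincide, so 76^α·68.4^(1−α) = 42.3^α·92.3^(1−α).
(76/42.3)^α = (92.3/68.4)^(1−α); take logs: α·ln(76/42.3) = (1−α)·ln(92.3/68.4), i.e. α·0.585946 = (1−α)·0.299671.
With A = 0.585946 and B = 0.299671: α·A = (1−α)·B, so α = B/(A+B) = 0.299671/0.885617 ≈ 0.338.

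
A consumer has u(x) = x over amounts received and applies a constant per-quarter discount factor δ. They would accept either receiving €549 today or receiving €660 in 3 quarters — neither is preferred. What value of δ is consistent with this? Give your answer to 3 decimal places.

δ ≈ 0.940

The payoff in 3 quarters is discounted by δ^3, so u(549) = δ^3·u(660) and δ^3 = u(549)/u(660).
With u(x) = x: δ^3 = 549/660 = 0.83182.
Hence δ = (0.83182)^(1/3) = 0.94047.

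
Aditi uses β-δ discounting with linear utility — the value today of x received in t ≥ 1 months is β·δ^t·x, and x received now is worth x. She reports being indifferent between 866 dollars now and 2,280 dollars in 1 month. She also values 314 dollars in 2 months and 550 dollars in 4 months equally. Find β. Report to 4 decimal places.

Both payoffs in the second observation are in the future, so β drops out: δ^2·314 = δ^4·550 ⇒ δ^2 = 314/550 = 0.57091, so δ = 0.75559.
Substituting δ into 866 = β·δ·2280: β = 866/(1722.734) ≈ 0.5027.

β ≈ 0.5027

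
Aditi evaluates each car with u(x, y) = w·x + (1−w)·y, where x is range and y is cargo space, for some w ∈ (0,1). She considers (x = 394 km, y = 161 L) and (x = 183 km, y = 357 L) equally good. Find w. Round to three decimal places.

w = 0.482

Indifference: w·394 + (1−w)·161 = w·183 + (1−w)·357.
Collecting terms: w·211 = (1−w)·196.
Hence w = 196/(211+196) = 196/407 = 0.482.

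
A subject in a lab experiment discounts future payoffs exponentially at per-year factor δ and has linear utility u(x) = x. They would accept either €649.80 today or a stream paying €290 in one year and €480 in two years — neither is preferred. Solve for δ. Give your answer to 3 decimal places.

δ ≈ 0.900

Equating present values: 649.80 = 290δ + 480δ².
So 480δ² + 290δ − 649.80 = 0.
The positive root is δ = [−290 + √(290² + 4·480·649.80)] / (2·480) = (−290 + 1154.000)/960 ≈ 0.900.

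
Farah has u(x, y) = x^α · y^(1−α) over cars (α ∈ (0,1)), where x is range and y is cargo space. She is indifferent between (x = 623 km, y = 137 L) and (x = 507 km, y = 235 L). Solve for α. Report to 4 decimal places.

Set the two utilities equal: 623^α·137^(1−α) = 507^α·235^(1−α).
(623/507)^α = (235/137)^(1−α); take logs: α·ln(623/507) = (1−α)·ln(235/137), i.e. α·0.2060355 = (1−α)·0.5396046.
So α/(1−α) = (0.5396046)/(0.2060355) = 2.6189885, and α = 2.6189885/3.6189885 ≈ 0.7237.

α ≈ 0.7237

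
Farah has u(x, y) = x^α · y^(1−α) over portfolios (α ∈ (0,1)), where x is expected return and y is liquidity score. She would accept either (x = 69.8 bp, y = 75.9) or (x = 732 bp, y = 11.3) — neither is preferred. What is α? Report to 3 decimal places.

α ≈ 0.448

Set the two utilities equal: 69.8^α·75.9^(1−α) = 732^α·11.3^(1−α).
(69.8/732)^α = (11.3/75.9)^(1−α); take logs: α·ln(69.8/732) = (1−α)·ln(11.3/75.9), i.e. α·-2.350147 = (1−α)·-1.904614.
Thus α·(-4.254761) = -1.904614, so α = -1.904614/-4.254761 ≈ 0.448.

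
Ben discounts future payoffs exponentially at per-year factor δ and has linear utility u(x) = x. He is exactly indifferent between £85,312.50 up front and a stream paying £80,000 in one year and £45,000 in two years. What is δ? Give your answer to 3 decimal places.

Equating present values: 85312.50 = 80000δ + 45000δ².
That is, 45000δ² + 80000δ − 85312.50 = 0, a quadratic in δ.
δ = (−80000 + √(80000² + 4·45000·85312.50)) / (2·45000) = (−80000 + √21756250000.00) / 90000 ≈ 0.750.

δ ≈ 0.750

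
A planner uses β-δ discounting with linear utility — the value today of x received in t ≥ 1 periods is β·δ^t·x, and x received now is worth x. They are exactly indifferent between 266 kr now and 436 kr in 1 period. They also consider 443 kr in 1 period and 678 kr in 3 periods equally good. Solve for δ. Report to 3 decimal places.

δ ≈ 0.808

From the later pair, β·δ^1·443 = β·δ^3·678; dividing through, δ^2 = 443/678 = 0.65339, so δ = 0.80833.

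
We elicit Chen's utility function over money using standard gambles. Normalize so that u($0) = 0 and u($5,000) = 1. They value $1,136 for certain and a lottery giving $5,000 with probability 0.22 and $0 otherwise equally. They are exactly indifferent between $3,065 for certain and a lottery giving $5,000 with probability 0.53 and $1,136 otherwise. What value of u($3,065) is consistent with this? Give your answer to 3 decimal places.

First, u($1,136) = 0.22·u($5,000) + 0.78·u($0) = 0.22.
The second indifference gives u($3,065) = 0.53·u($5,000) + 0.47·u($1,136) = 0.53·1.00 + 0.47·0.22 = 0.6334.

0.633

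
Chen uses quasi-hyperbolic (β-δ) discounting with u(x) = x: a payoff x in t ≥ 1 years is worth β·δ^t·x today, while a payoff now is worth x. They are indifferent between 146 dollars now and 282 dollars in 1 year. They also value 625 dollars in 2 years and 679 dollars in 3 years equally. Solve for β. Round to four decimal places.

β ≈ 0.5625

From the later pair, β·δ^2·625 = β·δ^3·679; dividing through, δ = 625/679 = 0.92047.
Substituting δ into 146 = β·δ·282: β = 146/(259.573) ≈ 0.5625.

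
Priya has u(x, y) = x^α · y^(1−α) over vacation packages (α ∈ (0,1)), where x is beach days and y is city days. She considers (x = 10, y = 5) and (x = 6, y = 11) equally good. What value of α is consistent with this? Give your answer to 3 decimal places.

Indifference: 10^α · 5^(1−α) = 6^α · 11^(1−α).
(10/6)^α = (11/5)^(1−α); take logs: α·ln(10/6) = (1−α)·ln(11/5), i.e. α·0.510826 = (1−α)·0.788457.
Thus α·(1.299283) = 0.788457, so α = 0.788457/1.299283 ≈ 0.607.

α ≈ 0.607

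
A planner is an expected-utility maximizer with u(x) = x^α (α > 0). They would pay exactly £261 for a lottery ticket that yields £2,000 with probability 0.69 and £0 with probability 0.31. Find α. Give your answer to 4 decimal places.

The lottery's expected utility is 0.69·u(2000) + 0.31·u(0) = 0.69·2000^α (since u(0) = 0 for α > 0).
Equating: 261^α = 0.69·2000^α, i.e. 0.1305^α = 0.69.
α = ln(0.69) / ln(261/2000) = -0.3710637/-2.0363821 ≈ 0.1822.

α ≈ 0.1822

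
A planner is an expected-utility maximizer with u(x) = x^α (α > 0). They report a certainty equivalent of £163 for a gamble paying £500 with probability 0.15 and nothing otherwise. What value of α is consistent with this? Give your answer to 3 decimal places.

α ≈ 1.693

The lottery's expected utility is 0.15·u(500) + 0.85·u(0) = 0.15·500^α (since u(0) = 0 for α > 0).
Equating: 163^α = 0.15·500^α, i.e. 0.3260^α = 0.15.
Take logs: α = ln 0.15 / ln(163/500) ≈ 1.69256.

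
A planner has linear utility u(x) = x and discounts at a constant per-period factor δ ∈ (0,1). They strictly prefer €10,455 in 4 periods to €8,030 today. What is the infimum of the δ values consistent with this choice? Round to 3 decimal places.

The preference means 8030 < δ^4·10455.
So δ^4 > 8030/10455 = 0.76805; taking the 4th root of both positive sides preserves the inequality.
δ > 0.76805^(1/4) = 0.936.

δ > 0.936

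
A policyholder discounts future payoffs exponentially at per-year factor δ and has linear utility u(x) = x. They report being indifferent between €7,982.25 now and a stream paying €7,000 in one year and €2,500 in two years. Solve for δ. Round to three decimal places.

Present value of the stream is 7000·δ + 2500·δ². Indifference gives 7000δ + 2500δ² = 7982.25.
That is, 2500δ² + 7000δ − 7982.25 = 0, a quadratic in δ.
The positive root is δ = [−7000 + √(7000² + 4·2500·7982.25)] / (2·2500) = (−7000 + 11350.000)/5000 ≈ 0.870.

δ ≈ 0.870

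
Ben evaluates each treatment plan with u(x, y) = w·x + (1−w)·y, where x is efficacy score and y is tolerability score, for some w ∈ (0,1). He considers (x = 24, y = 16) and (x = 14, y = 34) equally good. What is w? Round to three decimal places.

w = 0.643

u(24,16) = u(14,34) means w·24 + (1−w)·16 = w·14 + (1−w)·34.
Collecting terms: w·10 = (1−w)·18.
The marginal rate of substitution is 18/10, so w = 18/(10+18) = 0.643.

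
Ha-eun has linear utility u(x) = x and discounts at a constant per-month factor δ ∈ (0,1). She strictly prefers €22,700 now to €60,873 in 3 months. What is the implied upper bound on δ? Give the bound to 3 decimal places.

Comparing present values: 22700 > δ^3·60873.
Hence δ^3 < 22700/60873 = 0.37291, and x ↦ x^(1/3) is increasing on (0,∞).
δ < 0.37291^(1/3) = 0.720.

δ < 0.720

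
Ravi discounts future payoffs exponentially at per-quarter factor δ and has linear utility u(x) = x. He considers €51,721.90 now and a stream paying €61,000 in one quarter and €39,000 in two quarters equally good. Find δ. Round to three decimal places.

δ ≈ 0.610

The stream is worth 61000δ + 39000δ² today, so 61000δ + 39000δ² = 51721.90.
Rearranged: 39000δ² + 61000δ − 51721.90 = 0.
By the quadratic formula (taking the positive root), δ = (−61000 + √11789616400.00) / 78000 ≈ 0.610.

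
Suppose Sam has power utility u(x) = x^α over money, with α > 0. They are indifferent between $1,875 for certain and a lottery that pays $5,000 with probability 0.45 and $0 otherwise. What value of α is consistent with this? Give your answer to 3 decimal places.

The lottery's expected utility is 0.45·u(5000) + 0.55·u(0) = 0.45·5000^α (since u(0) = 0 for α > 0).
Equating: 1875^α = 0.45·5000^α, i.e. 0.3750^α = 0.45.
Take logs: α = ln 0.45 / ln(1875/5000) ≈ 0.81411.

α ≈ 0.814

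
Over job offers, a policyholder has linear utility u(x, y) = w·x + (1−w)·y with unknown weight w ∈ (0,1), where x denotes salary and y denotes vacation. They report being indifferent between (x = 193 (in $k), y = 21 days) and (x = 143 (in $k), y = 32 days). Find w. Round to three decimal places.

w = 0.180

u(193,21) = u(143,32) means w·193 + (1−w)·21 = w·143 + (1−w)·32.
w·(193−143) = (1−w)·(32−21), i.e. w·50 = (1−w)·11.
Hence w = 11/(50+11) = 11/61 = 0.180.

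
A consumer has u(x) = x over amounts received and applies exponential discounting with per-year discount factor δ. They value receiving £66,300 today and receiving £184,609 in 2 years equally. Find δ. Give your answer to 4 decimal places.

δ ≈ 0.5993

Equating discounted utilities: u(66300) = δ^2·u(184609) ⇒ δ^2 = u(66300)/u(184609).
With u(x) = x: δ^2 = 66300/184609 = 0.35914.
Hence δ = (0.35914)^(1/2) = 0.599281.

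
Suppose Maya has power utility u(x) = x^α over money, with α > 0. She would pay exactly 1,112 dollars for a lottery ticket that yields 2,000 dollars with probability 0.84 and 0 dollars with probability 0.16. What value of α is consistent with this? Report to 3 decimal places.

Since u(0) = 0, the lottery's EU is 0.84·2000^α.
Equating: 1112^α = 0.84·2000^α, i.e. 0.5560^α = 0.84.
α = ln(0.84) / ln(1112/2000) = -0.174353/-0.586987 ≈ 0.297.

α ≈ 0.297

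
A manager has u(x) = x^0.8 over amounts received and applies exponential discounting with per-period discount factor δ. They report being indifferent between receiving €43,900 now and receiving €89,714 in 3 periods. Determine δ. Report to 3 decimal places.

δ ≈ 0.826

The payoff in 3 periods is discounted by δ^3, so u(43900) = δ^3·u(89714) and δ^3 = u(43900)/u(89714).
Since u(x) = x^0.8, δ^3 = (43900/89714)^0.8 = 0.48933^0.8 = 0.56453.
Hence δ = (0.56453)^(1/3) = 0.82647.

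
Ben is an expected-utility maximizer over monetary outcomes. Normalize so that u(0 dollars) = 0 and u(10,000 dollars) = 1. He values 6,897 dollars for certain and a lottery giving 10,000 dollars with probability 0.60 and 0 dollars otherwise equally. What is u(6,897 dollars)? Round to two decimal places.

0.60

By the standard-gamble method, u(6,897 dollars) is just the indifference probability on the best outcome: 0.60.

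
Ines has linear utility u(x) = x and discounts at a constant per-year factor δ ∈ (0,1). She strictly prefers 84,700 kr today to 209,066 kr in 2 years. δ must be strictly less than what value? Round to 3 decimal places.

δ < 0.637

Comparing present values: 84700 > δ^2·209066.
Hence δ^2 < 84700/209066 = 0.40514, and x ↦ x^(1/2) is increasing on (0,∞).
δ < 0.40514^(1/2) = 0.637.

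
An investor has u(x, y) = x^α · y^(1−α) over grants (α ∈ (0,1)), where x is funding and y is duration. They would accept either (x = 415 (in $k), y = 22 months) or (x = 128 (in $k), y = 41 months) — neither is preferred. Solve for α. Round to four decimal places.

α ≈ 0.3461

Indifference: 415^α · 22^(1−α) = 128^α · 41^(1−α).
Rearrange to (415/128)^α = (41/22)^(1−α) and take logs: α·1.1762483 = (1−α)·0.6225296.
With A = 1.1762483 and B = 0.6225296: α·A = (1−α)·B, so α = B/(A+B) = 0.6225296/1.7987779 ≈ 0.3461.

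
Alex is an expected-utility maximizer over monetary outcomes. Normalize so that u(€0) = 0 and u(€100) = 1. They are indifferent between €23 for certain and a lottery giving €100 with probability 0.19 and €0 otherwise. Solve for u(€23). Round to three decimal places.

By the standard-gamble method, u(€23) is just the indifference probability on the best outcome: 0.19.

0.190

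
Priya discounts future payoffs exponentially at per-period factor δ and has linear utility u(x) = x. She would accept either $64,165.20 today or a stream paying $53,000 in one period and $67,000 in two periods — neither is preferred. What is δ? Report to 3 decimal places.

Present value of the stream is 53000·δ + 67000·δ². Indifference gives 53000δ + 67000δ² = 64165.20.
So 67000δ² + 53000δ − 64165.20 = 0.
By the quadratic formula (taking the positive root), δ = (−53000 + √20005273600.00) / 134000 ≈ 0.660.

δ ≈ 0.660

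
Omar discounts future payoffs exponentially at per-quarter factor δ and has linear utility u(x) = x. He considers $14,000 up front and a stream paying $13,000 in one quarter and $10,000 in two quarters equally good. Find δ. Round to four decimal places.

δ ≈ 0.7000

Present value of the stream is 13000·δ + 10000·δ². Indifference gives 13000δ + 10000δ² = 14000.
Rearranged: 10000δ² + 13000δ − 14000 = 0.
By the quadratic formula (taking the positive root), δ = (−13000 + √729000000.00) / 20000 ≈ 0.7000.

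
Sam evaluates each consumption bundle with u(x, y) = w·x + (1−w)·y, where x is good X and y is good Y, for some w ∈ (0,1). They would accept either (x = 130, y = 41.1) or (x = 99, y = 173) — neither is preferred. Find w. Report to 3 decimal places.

w = 0.810

Equating utilities: w·130 + (1−w)·41.1 = w·99 + (1−w)·173.
w·(130−99) = (1−w)·(173−41.1), i.e. w·31 = (1−w)·131.9.
So w/(1−w) = 131.9/31 = 4.2548, giving w = 131.9/(31+131.9) = 0.810.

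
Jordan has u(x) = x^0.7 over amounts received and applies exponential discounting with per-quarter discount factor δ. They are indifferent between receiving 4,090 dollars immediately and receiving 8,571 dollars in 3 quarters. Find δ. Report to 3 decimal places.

Indifference means u(4090) = δ^3 · u(8571), so δ^3 = u(4090)/u(8571).
With u(x) = x^0.7: δ^3 = 4090^0.7/8571^0.7 = (4090/8571)^0.7 = 0.59578.
Taking the cube root: δ = 0.59578^(1/3) ≈ 0.841.

δ ≈ 0.841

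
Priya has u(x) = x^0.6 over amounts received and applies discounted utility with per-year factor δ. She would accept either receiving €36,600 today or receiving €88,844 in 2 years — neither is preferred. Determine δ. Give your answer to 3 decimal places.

Indifference means u(36600) = δ^2 · u(88844), so δ^2 = u(36600)/u(88844).
With u(x) = x^0.6: δ^2 = 36600^0.6/88844^0.6 = (36600/88844)^0.6 = 0.58737.
Taking the square root: δ = 0.58737^(1/2) ≈ 0.766.

δ ≈ 0.766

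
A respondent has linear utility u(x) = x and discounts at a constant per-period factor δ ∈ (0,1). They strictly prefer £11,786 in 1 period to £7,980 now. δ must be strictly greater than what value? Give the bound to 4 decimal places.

Under u(x) = x this choice says 7980 < δ·11786.
Dividing through by 11786 gives δ > 0.67707.

δ > 0.6771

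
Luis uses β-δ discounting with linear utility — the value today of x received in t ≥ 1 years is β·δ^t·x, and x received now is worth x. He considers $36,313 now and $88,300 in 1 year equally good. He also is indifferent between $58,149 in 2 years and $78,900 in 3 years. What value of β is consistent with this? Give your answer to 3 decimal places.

β ≈ 0.558

Both payoffs in the second observation are in the future, so β drops out: δ^2·58149 = δ^3·78900 ⇒ δ = 58149/78900 = 0.73700.
The first indifference: 36313 = β·δ·88300, so β = 36313/(δ·88300) = 36313/(0.73700·88300) ≈ 0.558.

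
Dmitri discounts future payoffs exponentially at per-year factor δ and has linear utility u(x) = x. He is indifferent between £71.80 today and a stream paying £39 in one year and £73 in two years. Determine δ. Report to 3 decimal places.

Equating present values: 71.80 = 39δ + 73δ².
So 73δ² + 39δ − 71.80 = 0.
By the quadratic formula (taking the positive root), δ = (−39 + √22486.60) / 146 ≈ 0.760.

δ ≈ 0.760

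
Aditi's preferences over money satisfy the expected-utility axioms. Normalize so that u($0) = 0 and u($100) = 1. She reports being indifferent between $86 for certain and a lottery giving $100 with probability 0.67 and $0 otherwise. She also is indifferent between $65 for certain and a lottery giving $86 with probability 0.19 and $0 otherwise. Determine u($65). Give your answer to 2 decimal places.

0.13

From the first indifference, u($86) = 0.67·u($100) + 0.33·u($0) = 0.67·1 + 0.33·0 = 0.67.
The second indifference gives u($65) = 0.19·u($86) + 0.81·u($0) = 0.19·0.67 + 0.81·0.00 = 0.1273.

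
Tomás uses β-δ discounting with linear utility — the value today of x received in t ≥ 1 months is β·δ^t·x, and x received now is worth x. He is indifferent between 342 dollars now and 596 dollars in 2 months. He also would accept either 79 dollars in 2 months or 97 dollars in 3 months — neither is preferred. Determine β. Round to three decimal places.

From the later pair, β·δ^2·79 = β·δ^3·97; dividing through, δ = 79/97 = 0.81443.
Substituting δ into 342 = β·δ^2·596: β = 342/(395.327) ≈ 0.865.

β ≈ 0.865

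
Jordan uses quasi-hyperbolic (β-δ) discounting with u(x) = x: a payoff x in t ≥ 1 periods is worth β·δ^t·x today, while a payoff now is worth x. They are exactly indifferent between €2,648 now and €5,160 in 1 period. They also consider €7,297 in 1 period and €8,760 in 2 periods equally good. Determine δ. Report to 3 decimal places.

δ ≈ 0.833

Both payoffs in the second observation are in the future, so β drops out: δ^1·7297 = δ^2·8760 ⇒ δ = 7297/8760 = 0.83299.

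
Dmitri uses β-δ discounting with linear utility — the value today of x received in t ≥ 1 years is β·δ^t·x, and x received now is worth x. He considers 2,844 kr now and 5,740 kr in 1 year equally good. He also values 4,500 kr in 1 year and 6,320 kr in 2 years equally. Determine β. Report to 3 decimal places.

β ≈ 0.696

The second indifference involves only future payoffs, so β cancels: β·δ^1·4500 = β·δ^2·6320, giving δ = 4500/6320 = 0.71203.
Now use the now-vs-future pair: 2844 = β·δ·5740 gives β = 2844/(0.71203·5740) ≈ 0.696.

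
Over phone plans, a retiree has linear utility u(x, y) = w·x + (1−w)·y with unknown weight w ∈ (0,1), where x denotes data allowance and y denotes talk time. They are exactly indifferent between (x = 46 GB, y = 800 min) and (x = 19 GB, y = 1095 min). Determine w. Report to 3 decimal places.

u(46,800) = u(19,1095) means w·46 + (1−w)·800 = w·19 + (1−w)·1095.
Collecting terms: w·27 = (1−w)·295.
So w/(1−w) = 295/27 = 10.9259, giving w = 295/(27+295) = 0.916.

w = 0.916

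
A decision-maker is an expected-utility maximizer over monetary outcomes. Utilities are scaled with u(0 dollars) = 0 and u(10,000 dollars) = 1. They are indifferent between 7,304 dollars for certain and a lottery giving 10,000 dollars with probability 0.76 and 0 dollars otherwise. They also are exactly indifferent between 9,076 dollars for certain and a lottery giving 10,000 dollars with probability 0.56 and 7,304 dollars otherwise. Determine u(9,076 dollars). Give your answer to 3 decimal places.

0.894

First, u(7,304 dollars) = 0.76·u(10,000 dollars) + 0.24·u(0 dollars) = 0.76.
The second indifference gives u(9,076 dollars) = 0.56·u(10,000 dollars) + 0.44·u(7,304 dollars) = 0.56·1.00 + 0.44·0.76 = 0.8944.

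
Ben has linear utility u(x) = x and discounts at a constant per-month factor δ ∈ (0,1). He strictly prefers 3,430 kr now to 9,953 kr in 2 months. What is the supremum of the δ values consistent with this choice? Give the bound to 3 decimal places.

The preference means 3430 > δ^2·9953.
Hence δ^2 < 3430/9953 = 0.34462, and x ↦ x^(1/2) is increasing on (0,∞).
δ < (3430/9953)^(1/2) ≈ 0.587.

δ < 0.587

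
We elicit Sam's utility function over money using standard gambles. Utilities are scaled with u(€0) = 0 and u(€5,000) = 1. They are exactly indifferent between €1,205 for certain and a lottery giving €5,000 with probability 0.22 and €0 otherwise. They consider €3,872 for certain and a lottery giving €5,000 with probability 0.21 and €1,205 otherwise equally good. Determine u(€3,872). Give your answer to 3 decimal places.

0.384

The first gamble pins u(€1,205): it must equal 0.22·1 + 0.78·0 = 0.22.
Then u(€3,872) = 0.21·u(€5,000) + 0.79·u(€1,205) = 0.21·1.00 + 0.79·0.22 = 0.3838.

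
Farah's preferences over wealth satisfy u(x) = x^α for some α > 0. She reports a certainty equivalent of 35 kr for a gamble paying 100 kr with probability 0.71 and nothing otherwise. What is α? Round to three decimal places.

The lottery's expected utility is 0.71·u(100) + 0.29·u(0) = 0.71·100^α (since u(0) = 0 for α > 0).
Equating: 35^α = 0.71·100^α, i.e. 0.3500^α = 0.71.
Take logs: α = ln 0.71 / ln(35/100) ≈ 0.32624.

α ≈ 0.326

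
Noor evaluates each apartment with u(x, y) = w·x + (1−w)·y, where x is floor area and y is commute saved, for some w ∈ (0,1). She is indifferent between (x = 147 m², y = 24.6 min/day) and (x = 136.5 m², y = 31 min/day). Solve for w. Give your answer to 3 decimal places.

w = 0.379

Indifference: w·147 + (1−w)·24.6 = w·136.5 + (1−w)·31.
Rearranging, 10.5·w − 6.4·(1−w) = 0.
Hence w = 6.4/(10.5+6.4) = 6.4/16.9 = 0.379.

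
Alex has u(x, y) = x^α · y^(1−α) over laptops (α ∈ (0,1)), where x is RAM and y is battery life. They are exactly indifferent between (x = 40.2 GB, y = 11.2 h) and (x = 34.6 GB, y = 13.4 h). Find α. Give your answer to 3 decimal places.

α ≈ 0.545

The Cobb–Douglas utilities coincide, so 40.2^α·11.2^(1−α) = 34.6^α·13.4^(1−α).
Taking logs: α·ln 40.2 + (1−α)·ln 11.2 = α·ln 34.6 + (1−α)·ln 13.4, i.e. α·0.150013 = (1−α)·0.179341.
So α/(1−α) = (0.179341)/(0.150013) = 1.195503, and α = 1.195503/2.195503 ≈ 0.545.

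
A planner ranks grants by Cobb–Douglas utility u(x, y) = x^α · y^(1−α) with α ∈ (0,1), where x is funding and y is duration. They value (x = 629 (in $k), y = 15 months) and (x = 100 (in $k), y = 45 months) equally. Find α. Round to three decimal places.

α ≈ 0.374

Indifference: 629^α · 15^(1−α) = 100^α · 45^(1−α).
(629/100)^α = (45/15)^(1−α); take logs: α·ln(629/100) = (1−α)·ln(45/15), i.e. α·1.838961 = (1−α)·1.098612.
With A = 1.838961 and B = 1.098612: α·A = (1−α)·B, so α = B/(A+B) = 1.098612/2.937573 ≈ 0.374.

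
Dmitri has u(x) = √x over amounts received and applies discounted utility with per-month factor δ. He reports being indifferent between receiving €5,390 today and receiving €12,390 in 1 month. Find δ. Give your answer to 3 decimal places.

Equating discounted utilities: u(5390) = δ·u(12390) ⇒ δ = u(5390)/u(12390).
Since u(x) = √x, δ = √(5390/12390) = 0.65957.

δ ≈ 0.660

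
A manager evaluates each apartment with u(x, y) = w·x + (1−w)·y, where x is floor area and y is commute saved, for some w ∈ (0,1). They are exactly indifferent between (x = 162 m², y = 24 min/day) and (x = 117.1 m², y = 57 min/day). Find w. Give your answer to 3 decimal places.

Indifference: w·162 + (1−w)·24 = w·117.1 + (1−w)·57.
w·(162−117.1) = (1−w)·(57−24), i.e. w·44.9 = (1−w)·33.
Hence w = 33/(44.9+33) = 33/77.9 = 0.424.

w = 0.424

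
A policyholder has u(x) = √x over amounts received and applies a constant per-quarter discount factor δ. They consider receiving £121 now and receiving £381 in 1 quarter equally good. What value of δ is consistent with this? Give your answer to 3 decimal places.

Equating discounted utilities: u(121) = δ·u(381) ⇒ δ = u(121)/u(381).
Since u(x) = √x, δ = √(121/381) = 0.56355.

δ ≈ 0.564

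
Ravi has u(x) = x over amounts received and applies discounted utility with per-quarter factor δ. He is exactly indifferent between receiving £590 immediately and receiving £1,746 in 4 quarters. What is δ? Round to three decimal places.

δ ≈ 0.762

The payoff in 4 quarters is discounted by δ^4, so u(590) = δ^4·u(1746) and δ^4 = u(590)/u(1746).
With u(x) = x: δ^4 = 590/1746 = 0.33792.
Taking the 4th root: δ = 0.33792^(1/4) ≈ 0.762.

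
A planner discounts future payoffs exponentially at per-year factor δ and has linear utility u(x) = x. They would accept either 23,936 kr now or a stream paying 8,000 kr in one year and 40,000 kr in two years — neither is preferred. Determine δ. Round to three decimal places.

δ ≈ 0.680

Equating present values: 23936 = 8000δ + 40000δ².
Rearranged: 40000δ² + 8000δ − 23936 = 0.
The positive root is δ = [−8000 + √(8000² + 4·40000·23936)] / (2·40000) = (−8000 + 62400.000)/80000 ≈ 0.680.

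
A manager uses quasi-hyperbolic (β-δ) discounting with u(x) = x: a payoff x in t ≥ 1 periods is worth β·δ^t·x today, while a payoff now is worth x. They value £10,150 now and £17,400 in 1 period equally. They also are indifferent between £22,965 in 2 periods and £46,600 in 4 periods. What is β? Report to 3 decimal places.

From the later pair, β·δ^2·22965 = β·δ^4·46600; dividing through, δ^2 = 22965/46600 = 0.49281, so δ = 0.70201.
The first indifference: 10150 = β·δ·17400, so β = 10150/(δ·17400) = 10150/(0.70201·17400) ≈ 0.831.

β ≈ 0.831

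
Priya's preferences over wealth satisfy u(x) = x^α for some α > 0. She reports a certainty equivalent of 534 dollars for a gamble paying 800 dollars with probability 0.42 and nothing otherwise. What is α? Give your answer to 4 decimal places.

Since u(0) = 0, the lottery's EU is 0.42·800^α.
Setting u(534) equal to that: 534^α = 0.42·800^α ⇒ (534/800)^α = 0.42.
Taking logs: α·ln(534/800) = ln(0.42), so α = -0.8675006 / -0.4042159 ≈ 2.1461.

α ≈ 2.1461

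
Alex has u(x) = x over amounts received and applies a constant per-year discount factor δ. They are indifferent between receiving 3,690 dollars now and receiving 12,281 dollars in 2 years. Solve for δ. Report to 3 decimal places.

Equating discounted utilities: u(3690) = δ^2·u(12281) ⇒ δ^2 = u(3690)/u(12281).
With u(x) = x: δ^2 = 3690/12281 = 0.30046.
Taking the square root: δ = 0.30046^(1/2) ≈ 0.548.

δ ≈ 0.548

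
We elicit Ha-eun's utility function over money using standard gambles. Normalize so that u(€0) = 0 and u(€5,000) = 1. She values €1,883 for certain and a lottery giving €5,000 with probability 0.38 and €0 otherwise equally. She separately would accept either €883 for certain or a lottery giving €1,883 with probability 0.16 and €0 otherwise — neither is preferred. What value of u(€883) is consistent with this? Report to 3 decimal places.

0.061

The first gamble pins u(€1,883): it must equal 0.38·1 + 0.62·0 = 0.38.
Chaining: u(€883) = 0.16·0.38 + 0.84·0.00 = 0.0608.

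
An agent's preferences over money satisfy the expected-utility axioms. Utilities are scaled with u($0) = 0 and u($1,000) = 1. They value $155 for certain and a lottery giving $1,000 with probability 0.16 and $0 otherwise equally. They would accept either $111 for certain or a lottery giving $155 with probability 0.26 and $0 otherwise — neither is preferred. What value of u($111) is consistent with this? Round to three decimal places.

From the first indifference, u($155) = 0.16·u($1,000) + 0.84·u($0) = 0.16·1 + 0.84·0 = 0.16.
The second indifference gives u($111) = 0.26·u($155) + 0.74·u($0) = 0.26·0.16 + 0.74·0.00 = 0.0416.

0.042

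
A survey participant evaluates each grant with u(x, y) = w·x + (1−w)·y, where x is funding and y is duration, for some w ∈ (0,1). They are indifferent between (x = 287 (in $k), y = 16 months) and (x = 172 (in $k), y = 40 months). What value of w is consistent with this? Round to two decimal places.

w = 0.17

u(287,16) = u(172,40) means w·287 + (1−w)·16 = w·172 + (1−w)·40.
Collecting terms: w·115 = (1−w)·24.
Hence w = 24/(115+24) = 24/139 = 0.17.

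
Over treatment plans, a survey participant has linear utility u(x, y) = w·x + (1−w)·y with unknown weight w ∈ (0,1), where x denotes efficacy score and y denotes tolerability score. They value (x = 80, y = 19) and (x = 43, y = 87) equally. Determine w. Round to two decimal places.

u(80,19) = u(43,87) means w·80 + (1−w)·19 = w·43 + (1−w)·87.
Rearranging, 37·w − 68·(1−w) = 0.
The marginal rate of substitution is 68/37, so w = 68/(37+68) = 0.65.

w = 0.65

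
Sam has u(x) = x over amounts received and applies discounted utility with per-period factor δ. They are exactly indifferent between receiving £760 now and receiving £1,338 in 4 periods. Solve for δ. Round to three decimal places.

Equating discounted utilities: u(760) = δ^4·u(1338) ⇒ δ^4 = u(760)/u(1338).
With u(x) = x: δ^4 = 760/1338 = 0.56801.
Hence δ = (0.56801)^(1/4) = 0.86814.

δ ≈ 0.868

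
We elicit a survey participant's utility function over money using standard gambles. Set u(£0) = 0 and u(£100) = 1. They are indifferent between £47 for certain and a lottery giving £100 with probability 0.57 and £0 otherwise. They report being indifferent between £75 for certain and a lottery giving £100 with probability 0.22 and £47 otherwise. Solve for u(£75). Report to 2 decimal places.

0.66

First, u(£47) = 0.57·u(£100) + 0.43·u(£0) = 0.57.
Chaining: u(£75) = 0.22·1.00 + 0.78·0.57 = 0.6646.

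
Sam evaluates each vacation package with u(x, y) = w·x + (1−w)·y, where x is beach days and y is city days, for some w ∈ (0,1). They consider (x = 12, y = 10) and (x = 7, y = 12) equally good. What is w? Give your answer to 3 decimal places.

w = 0.286

Indifference: w·12 + (1−w)·10 = w·7 + (1−w)·12.
w·(12−7) = (1−w)·(12−10), i.e. w·5 = (1−w)·2.
The marginal rate of substitution is 2/5, so w = 2/(5+2) = 0.286.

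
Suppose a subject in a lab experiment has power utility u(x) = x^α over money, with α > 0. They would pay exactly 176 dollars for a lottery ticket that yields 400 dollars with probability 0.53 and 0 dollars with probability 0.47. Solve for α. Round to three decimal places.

The lottery's expected utility is 0.53·u(400) + 0.47·u(0) = 0.53·400^α (since u(0) = 0 for α > 0).
Equating: 176^α = 0.53·400^α, i.e. 0.4400^α = 0.53.
Taking logs: α·ln(176/400) = ln(0.53), so α = -0.634878 / -0.820981 ≈ 0.773.

α ≈ 0.773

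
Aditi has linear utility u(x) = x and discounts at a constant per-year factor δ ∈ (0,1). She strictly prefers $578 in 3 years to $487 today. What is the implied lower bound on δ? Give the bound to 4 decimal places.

δ > 0.9445

Comparing present values: 487 < δ^3·578.
So δ^3 > 487/578 = 0.84256; taking the cube root of both positive sides preserves the inequality.
δ > 0.84256^(1/3) = 0.9445.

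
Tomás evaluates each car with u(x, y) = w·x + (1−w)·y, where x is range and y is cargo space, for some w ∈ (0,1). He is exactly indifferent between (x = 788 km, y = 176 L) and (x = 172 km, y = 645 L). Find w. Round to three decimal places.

w = 0.432

Equating utilities: w·788 + (1−w)·176 = w·172 + (1−w)·645.
Rearranging, 616·w − 469·(1−w) = 0.
The marginal rate of substitution is 469/616, so w = 469/(616+469) = 0.432.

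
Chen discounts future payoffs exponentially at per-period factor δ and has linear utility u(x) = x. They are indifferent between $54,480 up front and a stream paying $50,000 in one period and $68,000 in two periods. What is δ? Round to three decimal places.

The stream is worth 50000δ + 68000δ² today, so 50000δ + 68000δ² = 54480.
Rearranged: 68000δ² + 50000δ − 54480 = 0.
δ = (−50000 + √(50000² + 4·68000·54480)) / (2·68000) = (−50000 + √17318560000.00) / 136000 ≈ 0.600.

δ ≈ 0.600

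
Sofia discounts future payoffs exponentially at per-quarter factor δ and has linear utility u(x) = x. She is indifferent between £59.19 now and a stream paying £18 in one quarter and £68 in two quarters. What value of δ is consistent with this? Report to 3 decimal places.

Equating present values: 59.19 = 18δ + 68δ².
So 68δ² + 18δ − 59.19 = 0.
The positive root is δ = [−18 + √(18² + 4·68·59.19)] / (2·68) = (−18 + 128.155)/136 ≈ 0.810.

δ ≈ 0.810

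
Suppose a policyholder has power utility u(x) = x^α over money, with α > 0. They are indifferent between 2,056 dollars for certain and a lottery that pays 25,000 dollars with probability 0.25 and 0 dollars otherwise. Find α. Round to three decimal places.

The lottery's expected utility is 0.25·u(25000) + 0.75·u(0) = 0.25·25000^α (since u(0) = 0 for α > 0).
Setting u(2056) equal to that: 2056^α = 0.25·25000^α ⇒ (2056/25000)^α = 0.25.
α = ln(0.25) / ln(2056/25000) = -1.386294/-2.498113 ≈ 0.555.

α ≈ 0.555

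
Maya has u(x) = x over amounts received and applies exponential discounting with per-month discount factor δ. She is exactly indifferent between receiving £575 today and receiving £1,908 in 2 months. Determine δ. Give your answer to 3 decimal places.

The payoff in 2 months is discounted by δ^2, so u(575) = δ^2·u(1908) and δ^2 = u(575)/u(1908).
With u(x) = x: δ^2 = 575/1908 = 0.30136.
So δ = 0.30136^(1/2) ≈ 0.549.

δ ≈ 0.549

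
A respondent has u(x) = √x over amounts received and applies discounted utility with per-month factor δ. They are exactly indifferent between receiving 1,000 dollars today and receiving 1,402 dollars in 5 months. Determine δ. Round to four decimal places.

δ ≈ 0.9668

Equating discounted utilities: u(1000) = δ^5·u(1402) ⇒ δ^5 = u(1000)/u(1402).
With u(x) = √x: δ^5 = √1000/√1402 = √(1000/1402) = 0.84455.
Hence δ = (0.84455)^(1/5) = 0.966775.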